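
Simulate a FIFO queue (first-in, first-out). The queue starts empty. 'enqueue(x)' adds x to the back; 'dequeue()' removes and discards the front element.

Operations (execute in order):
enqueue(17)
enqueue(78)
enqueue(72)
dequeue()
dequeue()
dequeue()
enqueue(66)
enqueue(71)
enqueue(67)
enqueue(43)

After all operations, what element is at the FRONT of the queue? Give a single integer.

enqueue(17): queue = [17]
enqueue(78): queue = [17, 78]
enqueue(72): queue = [17, 78, 72]
dequeue(): queue = [78, 72]
dequeue(): queue = [72]
dequeue(): queue = []
enqueue(66): queue = [66]
enqueue(71): queue = [66, 71]
enqueue(67): queue = [66, 71, 67]
enqueue(43): queue = [66, 71, 67, 43]

Answer: 66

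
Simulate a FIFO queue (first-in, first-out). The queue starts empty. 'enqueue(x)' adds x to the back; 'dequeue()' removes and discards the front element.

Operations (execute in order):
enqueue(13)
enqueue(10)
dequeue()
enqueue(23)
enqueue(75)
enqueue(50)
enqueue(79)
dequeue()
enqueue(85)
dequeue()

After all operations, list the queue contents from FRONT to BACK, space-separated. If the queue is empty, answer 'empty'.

enqueue(13): [13]
enqueue(10): [13, 10]
dequeue(): [10]
enqueue(23): [10, 23]
enqueue(75): [10, 23, 75]
enqueue(50): [10, 23, 75, 50]
enqueue(79): [10, 23, 75, 50, 79]
dequeue(): [23, 75, 50, 79]
enqueue(85): [23, 75, 50, 79, 85]
dequeue(): [75, 50, 79, 85]

Answer: 75 50 79 85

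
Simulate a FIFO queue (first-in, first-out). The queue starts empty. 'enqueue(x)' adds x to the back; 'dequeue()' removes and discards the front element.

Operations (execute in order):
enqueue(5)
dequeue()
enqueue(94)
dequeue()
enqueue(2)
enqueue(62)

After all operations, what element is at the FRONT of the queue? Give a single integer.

Answer: 2

Derivation:
enqueue(5): queue = [5]
dequeue(): queue = []
enqueue(94): queue = [94]
dequeue(): queue = []
enqueue(2): queue = [2]
enqueue(62): queue = [2, 62]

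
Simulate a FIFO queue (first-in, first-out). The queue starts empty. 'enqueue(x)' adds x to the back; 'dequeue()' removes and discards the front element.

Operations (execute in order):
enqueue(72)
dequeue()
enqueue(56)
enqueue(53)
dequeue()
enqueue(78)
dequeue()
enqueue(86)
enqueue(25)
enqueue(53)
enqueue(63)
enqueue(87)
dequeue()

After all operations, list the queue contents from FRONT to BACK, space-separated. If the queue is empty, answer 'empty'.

Answer: 86 25 53 63 87

Derivation:
enqueue(72): [72]
dequeue(): []
enqueue(56): [56]
enqueue(53): [56, 53]
dequeue(): [53]
enqueue(78): [53, 78]
dequeue(): [78]
enqueue(86): [78, 86]
enqueue(25): [78, 86, 25]
enqueue(53): [78, 86, 25, 53]
enqueue(63): [78, 86, 25, 53, 63]
enqueue(87): [78, 86, 25, 53, 63, 87]
dequeue(): [86, 25, 53, 63, 87]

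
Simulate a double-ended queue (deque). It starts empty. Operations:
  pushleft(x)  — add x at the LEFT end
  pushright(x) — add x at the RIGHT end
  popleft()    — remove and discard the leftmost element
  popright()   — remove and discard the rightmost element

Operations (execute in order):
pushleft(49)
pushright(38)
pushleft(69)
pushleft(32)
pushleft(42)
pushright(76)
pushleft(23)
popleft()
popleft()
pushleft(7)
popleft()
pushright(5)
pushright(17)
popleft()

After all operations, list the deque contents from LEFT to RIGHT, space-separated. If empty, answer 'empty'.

pushleft(49): [49]
pushright(38): [49, 38]
pushleft(69): [69, 49, 38]
pushleft(32): [32, 69, 49, 38]
pushleft(42): [42, 32, 69, 49, 38]
pushright(76): [42, 32, 69, 49, 38, 76]
pushleft(23): [23, 42, 32, 69, 49, 38, 76]
popleft(): [42, 32, 69, 49, 38, 76]
popleft(): [32, 69, 49, 38, 76]
pushleft(7): [7, 32, 69, 49, 38, 76]
popleft(): [32, 69, 49, 38, 76]
pushright(5): [32, 69, 49, 38, 76, 5]
pushright(17): [32, 69, 49, 38, 76, 5, 17]
popleft(): [69, 49, 38, 76, 5, 17]

Answer: 69 49 38 76 5 17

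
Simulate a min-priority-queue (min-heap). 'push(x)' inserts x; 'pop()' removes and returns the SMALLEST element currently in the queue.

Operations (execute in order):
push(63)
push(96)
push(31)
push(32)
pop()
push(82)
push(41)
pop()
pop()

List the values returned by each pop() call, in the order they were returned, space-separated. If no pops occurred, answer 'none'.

push(63): heap contents = [63]
push(96): heap contents = [63, 96]
push(31): heap contents = [31, 63, 96]
push(32): heap contents = [31, 32, 63, 96]
pop() → 31: heap contents = [32, 63, 96]
push(82): heap contents = [32, 63, 82, 96]
push(41): heap contents = [32, 41, 63, 82, 96]
pop() → 32: heap contents = [41, 63, 82, 96]
pop() → 41: heap contents = [63, 82, 96]

Answer: 31 32 41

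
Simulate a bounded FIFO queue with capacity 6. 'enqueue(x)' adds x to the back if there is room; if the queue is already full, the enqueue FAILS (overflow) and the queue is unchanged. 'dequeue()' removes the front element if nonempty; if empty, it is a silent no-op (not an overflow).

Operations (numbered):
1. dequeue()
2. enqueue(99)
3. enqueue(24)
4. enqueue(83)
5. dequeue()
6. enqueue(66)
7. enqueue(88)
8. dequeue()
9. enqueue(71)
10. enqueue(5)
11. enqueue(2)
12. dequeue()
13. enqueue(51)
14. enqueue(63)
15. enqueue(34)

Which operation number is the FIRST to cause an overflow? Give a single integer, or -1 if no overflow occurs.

Answer: 14

Derivation:
1. dequeue(): empty, no-op, size=0
2. enqueue(99): size=1
3. enqueue(24): size=2
4. enqueue(83): size=3
5. dequeue(): size=2
6. enqueue(66): size=3
7. enqueue(88): size=4
8. dequeue(): size=3
9. enqueue(71): size=4
10. enqueue(5): size=5
11. enqueue(2): size=6
12. dequeue(): size=5
13. enqueue(51): size=6
14. enqueue(63): size=6=cap → OVERFLOW (fail)
15. enqueue(34): size=6=cap → OVERFLOW (fail)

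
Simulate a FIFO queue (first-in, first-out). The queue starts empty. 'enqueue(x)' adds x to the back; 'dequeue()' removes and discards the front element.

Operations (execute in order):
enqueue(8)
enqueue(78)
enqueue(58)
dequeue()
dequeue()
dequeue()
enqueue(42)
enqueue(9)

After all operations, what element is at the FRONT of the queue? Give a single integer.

enqueue(8): queue = [8]
enqueue(78): queue = [8, 78]
enqueue(58): queue = [8, 78, 58]
dequeue(): queue = [78, 58]
dequeue(): queue = [58]
dequeue(): queue = []
enqueue(42): queue = [42]
enqueue(9): queue = [42, 9]

Answer: 42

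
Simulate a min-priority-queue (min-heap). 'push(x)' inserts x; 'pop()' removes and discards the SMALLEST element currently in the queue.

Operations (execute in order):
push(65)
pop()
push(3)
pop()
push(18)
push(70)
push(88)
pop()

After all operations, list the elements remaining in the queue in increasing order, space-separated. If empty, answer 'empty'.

Answer: 70 88

Derivation:
push(65): heap contents = [65]
pop() → 65: heap contents = []
push(3): heap contents = [3]
pop() → 3: heap contents = []
push(18): heap contents = [18]
push(70): heap contents = [18, 70]
push(88): heap contents = [18, 70, 88]
pop() → 18: heap contents = [70, 88]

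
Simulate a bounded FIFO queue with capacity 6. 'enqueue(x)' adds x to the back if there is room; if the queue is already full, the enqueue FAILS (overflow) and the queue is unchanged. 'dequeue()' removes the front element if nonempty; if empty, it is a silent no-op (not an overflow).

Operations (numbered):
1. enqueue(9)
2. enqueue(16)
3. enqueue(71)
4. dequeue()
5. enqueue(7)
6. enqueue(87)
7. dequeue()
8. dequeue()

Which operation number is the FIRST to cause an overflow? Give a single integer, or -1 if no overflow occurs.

1. enqueue(9): size=1
2. enqueue(16): size=2
3. enqueue(71): size=3
4. dequeue(): size=2
5. enqueue(7): size=3
6. enqueue(87): size=4
7. dequeue(): size=3
8. dequeue(): size=2

Answer: -1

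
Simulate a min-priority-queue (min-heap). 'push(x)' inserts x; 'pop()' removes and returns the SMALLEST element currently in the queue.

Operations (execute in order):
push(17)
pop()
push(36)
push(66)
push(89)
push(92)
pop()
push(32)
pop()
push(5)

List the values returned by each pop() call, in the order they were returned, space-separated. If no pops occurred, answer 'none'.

push(17): heap contents = [17]
pop() → 17: heap contents = []
push(36): heap contents = [36]
push(66): heap contents = [36, 66]
push(89): heap contents = [36, 66, 89]
push(92): heap contents = [36, 66, 89, 92]
pop() → 36: heap contents = [66, 89, 92]
push(32): heap contents = [32, 66, 89, 92]
pop() → 32: heap contents = [66, 89, 92]
push(5): heap contents = [5, 66, 89, 92]

Answer: 17 36 32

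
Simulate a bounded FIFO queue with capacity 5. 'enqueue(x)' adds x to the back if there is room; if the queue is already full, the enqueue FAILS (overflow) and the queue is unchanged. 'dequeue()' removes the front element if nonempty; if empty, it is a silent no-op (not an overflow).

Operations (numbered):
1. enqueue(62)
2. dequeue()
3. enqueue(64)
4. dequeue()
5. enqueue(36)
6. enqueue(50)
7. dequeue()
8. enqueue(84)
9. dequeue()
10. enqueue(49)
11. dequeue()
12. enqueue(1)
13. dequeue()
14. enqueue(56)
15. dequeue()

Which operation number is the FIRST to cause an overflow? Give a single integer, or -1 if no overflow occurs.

Answer: -1

Derivation:
1. enqueue(62): size=1
2. dequeue(): size=0
3. enqueue(64): size=1
4. dequeue(): size=0
5. enqueue(36): size=1
6. enqueue(50): size=2
7. dequeue(): size=1
8. enqueue(84): size=2
9. dequeue(): size=1
10. enqueue(49): size=2
11. dequeue(): size=1
12. enqueue(1): size=2
13. dequeue(): size=1
14. enqueue(56): size=2
15. dequeue(): size=1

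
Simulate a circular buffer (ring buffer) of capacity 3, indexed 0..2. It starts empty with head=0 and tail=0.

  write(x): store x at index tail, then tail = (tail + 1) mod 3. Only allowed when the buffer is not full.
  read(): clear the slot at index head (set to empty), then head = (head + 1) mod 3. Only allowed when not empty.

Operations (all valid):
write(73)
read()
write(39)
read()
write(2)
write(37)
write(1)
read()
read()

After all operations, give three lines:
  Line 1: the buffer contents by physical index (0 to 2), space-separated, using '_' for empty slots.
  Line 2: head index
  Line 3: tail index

Answer: _ 1 _
1
2

Derivation:
write(73): buf=[73 _ _], head=0, tail=1, size=1
read(): buf=[_ _ _], head=1, tail=1, size=0
write(39): buf=[_ 39 _], head=1, tail=2, size=1
read(): buf=[_ _ _], head=2, tail=2, size=0
write(2): buf=[_ _ 2], head=2, tail=0, size=1
write(37): buf=[37 _ 2], head=2, tail=1, size=2
write(1): buf=[37 1 2], head=2, tail=2, size=3
read(): buf=[37 1 _], head=0, tail=2, size=2
read(): buf=[_ 1 _], head=1, tail=2, size=1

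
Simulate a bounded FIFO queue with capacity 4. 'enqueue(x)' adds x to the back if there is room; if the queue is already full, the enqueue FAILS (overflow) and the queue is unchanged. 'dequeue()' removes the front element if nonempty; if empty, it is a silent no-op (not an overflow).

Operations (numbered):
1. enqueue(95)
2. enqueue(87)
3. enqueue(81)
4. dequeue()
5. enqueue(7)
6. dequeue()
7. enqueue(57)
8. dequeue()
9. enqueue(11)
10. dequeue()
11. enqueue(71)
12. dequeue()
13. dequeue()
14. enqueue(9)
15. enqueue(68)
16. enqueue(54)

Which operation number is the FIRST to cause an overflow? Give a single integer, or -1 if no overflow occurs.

Answer: -1

Derivation:
1. enqueue(95): size=1
2. enqueue(87): size=2
3. enqueue(81): size=3
4. dequeue(): size=2
5. enqueue(7): size=3
6. dequeue(): size=2
7. enqueue(57): size=3
8. dequeue(): size=2
9. enqueue(11): size=3
10. dequeue(): size=2
11. enqueue(71): size=3
12. dequeue(): size=2
13. dequeue(): size=1
14. enqueue(9): size=2
15. enqueue(68): size=3
16. enqueue(54): size=4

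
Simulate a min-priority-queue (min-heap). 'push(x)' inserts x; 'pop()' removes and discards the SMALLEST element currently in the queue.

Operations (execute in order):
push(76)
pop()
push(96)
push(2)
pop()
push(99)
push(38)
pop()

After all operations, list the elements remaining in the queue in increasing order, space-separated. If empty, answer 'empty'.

push(76): heap contents = [76]
pop() → 76: heap contents = []
push(96): heap contents = [96]
push(2): heap contents = [2, 96]
pop() → 2: heap contents = [96]
push(99): heap contents = [96, 99]
push(38): heap contents = [38, 96, 99]
pop() → 38: heap contents = [96, 99]

Answer: 96 99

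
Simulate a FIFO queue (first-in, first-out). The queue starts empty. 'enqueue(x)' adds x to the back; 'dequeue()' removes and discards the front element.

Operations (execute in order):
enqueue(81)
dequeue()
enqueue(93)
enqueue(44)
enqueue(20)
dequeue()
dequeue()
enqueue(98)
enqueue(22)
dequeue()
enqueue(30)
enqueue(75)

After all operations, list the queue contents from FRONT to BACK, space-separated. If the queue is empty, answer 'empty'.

enqueue(81): [81]
dequeue(): []
enqueue(93): [93]
enqueue(44): [93, 44]
enqueue(20): [93, 44, 20]
dequeue(): [44, 20]
dequeue(): [20]
enqueue(98): [20, 98]
enqueue(22): [20, 98, 22]
dequeue(): [98, 22]
enqueue(30): [98, 22, 30]
enqueue(75): [98, 22, 30, 75]

Answer: 98 22 30 75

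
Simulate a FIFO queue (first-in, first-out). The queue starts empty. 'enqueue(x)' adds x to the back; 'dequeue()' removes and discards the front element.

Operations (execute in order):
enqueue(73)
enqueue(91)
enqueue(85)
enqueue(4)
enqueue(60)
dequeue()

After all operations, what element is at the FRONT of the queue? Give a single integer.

Answer: 91

Derivation:
enqueue(73): queue = [73]
enqueue(91): queue = [73, 91]
enqueue(85): queue = [73, 91, 85]
enqueue(4): queue = [73, 91, 85, 4]
enqueue(60): queue = [73, 91, 85, 4, 60]
dequeue(): queue = [91, 85, 4, 60]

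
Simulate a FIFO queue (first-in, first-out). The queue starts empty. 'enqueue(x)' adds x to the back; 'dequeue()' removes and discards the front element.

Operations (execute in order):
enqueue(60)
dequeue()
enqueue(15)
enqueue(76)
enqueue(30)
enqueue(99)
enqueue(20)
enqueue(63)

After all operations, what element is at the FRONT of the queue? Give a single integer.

enqueue(60): queue = [60]
dequeue(): queue = []
enqueue(15): queue = [15]
enqueue(76): queue = [15, 76]
enqueue(30): queue = [15, 76, 30]
enqueue(99): queue = [15, 76, 30, 99]
enqueue(20): queue = [15, 76, 30, 99, 20]
enqueue(63): queue = [15, 76, 30, 99, 20, 63]

Answer: 15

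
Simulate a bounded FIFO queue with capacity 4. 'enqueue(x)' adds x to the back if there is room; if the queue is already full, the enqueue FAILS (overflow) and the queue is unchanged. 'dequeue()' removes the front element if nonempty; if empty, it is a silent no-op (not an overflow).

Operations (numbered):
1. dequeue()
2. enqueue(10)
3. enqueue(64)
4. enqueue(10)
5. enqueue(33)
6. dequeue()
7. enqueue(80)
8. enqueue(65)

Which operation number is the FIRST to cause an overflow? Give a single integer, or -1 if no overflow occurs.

Answer: 8

Derivation:
1. dequeue(): empty, no-op, size=0
2. enqueue(10): size=1
3. enqueue(64): size=2
4. enqueue(10): size=3
5. enqueue(33): size=4
6. dequeue(): size=3
7. enqueue(80): size=4
8. enqueue(65): size=4=cap → OVERFLOW (fail)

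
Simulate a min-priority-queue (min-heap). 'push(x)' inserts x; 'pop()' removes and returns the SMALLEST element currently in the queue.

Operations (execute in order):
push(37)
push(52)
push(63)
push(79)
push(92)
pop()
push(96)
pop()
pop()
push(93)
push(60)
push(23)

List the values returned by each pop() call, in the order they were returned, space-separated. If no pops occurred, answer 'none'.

Answer: 37 52 63

Derivation:
push(37): heap contents = [37]
push(52): heap contents = [37, 52]
push(63): heap contents = [37, 52, 63]
push(79): heap contents = [37, 52, 63, 79]
push(92): heap contents = [37, 52, 63, 79, 92]
pop() → 37: heap contents = [52, 63, 79, 92]
push(96): heap contents = [52, 63, 79, 92, 96]
pop() → 52: heap contents = [63, 79, 92, 96]
pop() → 63: heap contents = [79, 92, 96]
push(93): heap contents = [79, 92, 93, 96]
push(60): heap contents = [60, 79, 92, 93, 96]
push(23): heap contents = [23, 60, 79, 92, 93, 96]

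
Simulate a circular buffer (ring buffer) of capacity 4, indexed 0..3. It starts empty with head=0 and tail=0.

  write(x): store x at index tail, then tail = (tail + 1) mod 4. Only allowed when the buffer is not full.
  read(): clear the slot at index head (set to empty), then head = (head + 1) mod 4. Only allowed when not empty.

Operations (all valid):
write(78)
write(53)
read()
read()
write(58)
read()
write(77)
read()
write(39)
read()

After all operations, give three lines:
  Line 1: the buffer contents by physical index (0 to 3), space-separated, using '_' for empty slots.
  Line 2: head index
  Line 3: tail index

Answer: _ _ _ _
1
1

Derivation:
write(78): buf=[78 _ _ _], head=0, tail=1, size=1
write(53): buf=[78 53 _ _], head=0, tail=2, size=2
read(): buf=[_ 53 _ _], head=1, tail=2, size=1
read(): buf=[_ _ _ _], head=2, tail=2, size=0
write(58): buf=[_ _ 58 _], head=2, tail=3, size=1
read(): buf=[_ _ _ _], head=3, tail=3, size=0
write(77): buf=[_ _ _ 77], head=3, tail=0, size=1
read(): buf=[_ _ _ _], head=0, tail=0, size=0
write(39): buf=[39 _ _ _], head=0, tail=1, size=1
read(): buf=[_ _ _ _], head=1, tail=1, size=0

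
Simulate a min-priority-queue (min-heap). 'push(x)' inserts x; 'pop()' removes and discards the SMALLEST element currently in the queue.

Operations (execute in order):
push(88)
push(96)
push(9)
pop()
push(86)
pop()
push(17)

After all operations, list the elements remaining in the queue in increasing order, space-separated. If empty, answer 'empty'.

push(88): heap contents = [88]
push(96): heap contents = [88, 96]
push(9): heap contents = [9, 88, 96]
pop() → 9: heap contents = [88, 96]
push(86): heap contents = [86, 88, 96]
pop() → 86: heap contents = [88, 96]
push(17): heap contents = [17, 88, 96]

Answer: 17 88 96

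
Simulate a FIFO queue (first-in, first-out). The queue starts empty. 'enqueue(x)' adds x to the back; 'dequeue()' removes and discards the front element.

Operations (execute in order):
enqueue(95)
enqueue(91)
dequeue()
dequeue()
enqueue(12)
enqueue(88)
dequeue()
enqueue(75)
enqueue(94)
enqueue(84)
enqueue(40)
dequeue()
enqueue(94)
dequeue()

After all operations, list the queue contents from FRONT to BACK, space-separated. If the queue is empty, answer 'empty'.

Answer: 94 84 40 94

Derivation:
enqueue(95): [95]
enqueue(91): [95, 91]
dequeue(): [91]
dequeue(): []
enqueue(12): [12]
enqueue(88): [12, 88]
dequeue(): [88]
enqueue(75): [88, 75]
enqueue(94): [88, 75, 94]
enqueue(84): [88, 75, 94, 84]
enqueue(40): [88, 75, 94, 84, 40]
dequeue(): [75, 94, 84, 40]
enqueue(94): [75, 94, 84, 40, 94]
dequeue(): [94, 84, 40, 94]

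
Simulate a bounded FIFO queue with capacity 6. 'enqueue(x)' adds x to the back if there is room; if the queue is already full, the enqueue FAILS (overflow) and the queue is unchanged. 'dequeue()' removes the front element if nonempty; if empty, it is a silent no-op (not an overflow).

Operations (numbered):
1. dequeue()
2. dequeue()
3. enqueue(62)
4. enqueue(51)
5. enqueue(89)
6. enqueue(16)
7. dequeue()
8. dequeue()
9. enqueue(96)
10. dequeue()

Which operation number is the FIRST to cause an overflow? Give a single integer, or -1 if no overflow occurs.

Answer: -1

Derivation:
1. dequeue(): empty, no-op, size=0
2. dequeue(): empty, no-op, size=0
3. enqueue(62): size=1
4. enqueue(51): size=2
5. enqueue(89): size=3
6. enqueue(16): size=4
7. dequeue(): size=3
8. dequeue(): size=2
9. enqueue(96): size=3
10. dequeue(): size=2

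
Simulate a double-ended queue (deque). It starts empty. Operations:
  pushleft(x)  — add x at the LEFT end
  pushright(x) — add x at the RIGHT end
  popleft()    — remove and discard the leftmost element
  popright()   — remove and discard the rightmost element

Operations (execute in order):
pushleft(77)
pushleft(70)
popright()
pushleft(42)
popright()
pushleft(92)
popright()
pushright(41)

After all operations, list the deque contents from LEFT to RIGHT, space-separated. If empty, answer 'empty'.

pushleft(77): [77]
pushleft(70): [70, 77]
popright(): [70]
pushleft(42): [42, 70]
popright(): [42]
pushleft(92): [92, 42]
popright(): [92]
pushright(41): [92, 41]

Answer: 92 41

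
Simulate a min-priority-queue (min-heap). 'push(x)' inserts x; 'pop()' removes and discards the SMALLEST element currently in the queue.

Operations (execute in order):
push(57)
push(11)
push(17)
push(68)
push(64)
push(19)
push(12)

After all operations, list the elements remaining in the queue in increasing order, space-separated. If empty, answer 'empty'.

push(57): heap contents = [57]
push(11): heap contents = [11, 57]
push(17): heap contents = [11, 17, 57]
push(68): heap contents = [11, 17, 57, 68]
push(64): heap contents = [11, 17, 57, 64, 68]
push(19): heap contents = [11, 17, 19, 57, 64, 68]
push(12): heap contents = [11, 12, 17, 19, 57, 64, 68]

Answer: 11 12 17 19 57 64 68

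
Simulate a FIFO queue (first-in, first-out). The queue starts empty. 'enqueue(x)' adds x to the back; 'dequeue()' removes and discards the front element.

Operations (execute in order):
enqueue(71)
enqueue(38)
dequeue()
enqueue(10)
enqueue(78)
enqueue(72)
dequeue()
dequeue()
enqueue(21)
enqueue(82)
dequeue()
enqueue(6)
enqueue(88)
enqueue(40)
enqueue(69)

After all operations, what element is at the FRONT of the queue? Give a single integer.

Answer: 72

Derivation:
enqueue(71): queue = [71]
enqueue(38): queue = [71, 38]
dequeue(): queue = [38]
enqueue(10): queue = [38, 10]
enqueue(78): queue = [38, 10, 78]
enqueue(72): queue = [38, 10, 78, 72]
dequeue(): queue = [10, 78, 72]
dequeue(): queue = [78, 72]
enqueue(21): queue = [78, 72, 21]
enqueue(82): queue = [78, 72, 21, 82]
dequeue(): queue = [72, 21, 82]
enqueue(6): queue = [72, 21, 82, 6]
enqueue(88): queue = [72, 21, 82, 6, 88]
enqueue(40): queue = [72, 21, 82, 6, 88, 40]
enqueue(69): queue = [72, 21, 82, 6, 88, 40, 69]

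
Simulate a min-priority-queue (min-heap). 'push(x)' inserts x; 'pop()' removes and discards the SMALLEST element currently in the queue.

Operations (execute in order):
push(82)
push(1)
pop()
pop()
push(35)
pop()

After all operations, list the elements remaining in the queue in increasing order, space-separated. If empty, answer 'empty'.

push(82): heap contents = [82]
push(1): heap contents = [1, 82]
pop() → 1: heap contents = [82]
pop() → 82: heap contents = []
push(35): heap contents = [35]
pop() → 35: heap contents = []

Answer: empty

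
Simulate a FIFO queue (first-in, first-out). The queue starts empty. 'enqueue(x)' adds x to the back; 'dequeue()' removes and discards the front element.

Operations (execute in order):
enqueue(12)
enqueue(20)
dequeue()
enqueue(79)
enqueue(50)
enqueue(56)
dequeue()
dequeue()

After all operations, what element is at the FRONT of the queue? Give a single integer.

Answer: 50

Derivation:
enqueue(12): queue = [12]
enqueue(20): queue = [12, 20]
dequeue(): queue = [20]
enqueue(79): queue = [20, 79]
enqueue(50): queue = [20, 79, 50]
enqueue(56): queue = [20, 79, 50, 56]
dequeue(): queue = [79, 50, 56]
dequeue(): queue = [50, 56]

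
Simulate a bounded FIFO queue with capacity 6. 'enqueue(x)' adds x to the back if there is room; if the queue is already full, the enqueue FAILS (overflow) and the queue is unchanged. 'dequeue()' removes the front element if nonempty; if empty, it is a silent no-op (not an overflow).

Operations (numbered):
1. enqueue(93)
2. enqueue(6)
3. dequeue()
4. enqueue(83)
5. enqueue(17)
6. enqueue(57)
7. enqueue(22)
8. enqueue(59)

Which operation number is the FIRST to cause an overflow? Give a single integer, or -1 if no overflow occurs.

Answer: -1

Derivation:
1. enqueue(93): size=1
2. enqueue(6): size=2
3. dequeue(): size=1
4. enqueue(83): size=2
5. enqueue(17): size=3
6. enqueue(57): size=4
7. enqueue(22): size=5
8. enqueue(59): size=6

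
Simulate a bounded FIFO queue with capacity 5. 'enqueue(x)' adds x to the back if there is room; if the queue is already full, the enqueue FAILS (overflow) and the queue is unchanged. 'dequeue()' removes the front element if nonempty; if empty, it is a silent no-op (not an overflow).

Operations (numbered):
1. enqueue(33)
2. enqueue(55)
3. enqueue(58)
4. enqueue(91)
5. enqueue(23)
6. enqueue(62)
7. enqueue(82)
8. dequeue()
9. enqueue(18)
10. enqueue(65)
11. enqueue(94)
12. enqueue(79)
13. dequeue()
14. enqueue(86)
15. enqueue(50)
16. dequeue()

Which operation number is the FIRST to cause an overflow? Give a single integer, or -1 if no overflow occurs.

Answer: 6

Derivation:
1. enqueue(33): size=1
2. enqueue(55): size=2
3. enqueue(58): size=3
4. enqueue(91): size=4
5. enqueue(23): size=5
6. enqueue(62): size=5=cap → OVERFLOW (fail)
7. enqueue(82): size=5=cap → OVERFLOW (fail)
8. dequeue(): size=4
9. enqueue(18): size=5
10. enqueue(65): size=5=cap → OVERFLOW (fail)
11. enqueue(94): size=5=cap → OVERFLOW (fail)
12. enqueue(79): size=5=cap → OVERFLOW (fail)
13. dequeue(): size=4
14. enqueue(86): size=5
15. enqueue(50): size=5=cap → OVERFLOW (fail)
16. dequeue(): size=4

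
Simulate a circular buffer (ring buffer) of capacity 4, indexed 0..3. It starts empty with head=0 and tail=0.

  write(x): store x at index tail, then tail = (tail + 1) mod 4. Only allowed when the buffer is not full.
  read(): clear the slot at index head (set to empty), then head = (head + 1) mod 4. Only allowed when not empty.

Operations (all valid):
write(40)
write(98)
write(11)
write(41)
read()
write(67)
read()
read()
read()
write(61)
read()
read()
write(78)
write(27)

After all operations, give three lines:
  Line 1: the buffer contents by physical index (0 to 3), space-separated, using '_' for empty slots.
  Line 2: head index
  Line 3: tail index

Answer: _ _ 78 27
2
0

Derivation:
write(40): buf=[40 _ _ _], head=0, tail=1, size=1
write(98): buf=[40 98 _ _], head=0, tail=2, size=2
write(11): buf=[40 98 11 _], head=0, tail=3, size=3
write(41): buf=[40 98 11 41], head=0, tail=0, size=4
read(): buf=[_ 98 11 41], head=1, tail=0, size=3
write(67): buf=[67 98 11 41], head=1, tail=1, size=4
read(): buf=[67 _ 11 41], head=2, tail=1, size=3
read(): buf=[67 _ _ 41], head=3, tail=1, size=2
read(): buf=[67 _ _ _], head=0, tail=1, size=1
write(61): buf=[67 61 _ _], head=0, tail=2, size=2
read(): buf=[_ 61 _ _], head=1, tail=2, size=1
read(): buf=[_ _ _ _], head=2, tail=2, size=0
write(78): buf=[_ _ 78 _], head=2, tail=3, size=1
write(27): buf=[_ _ 78 27], head=2, tail=0, size=2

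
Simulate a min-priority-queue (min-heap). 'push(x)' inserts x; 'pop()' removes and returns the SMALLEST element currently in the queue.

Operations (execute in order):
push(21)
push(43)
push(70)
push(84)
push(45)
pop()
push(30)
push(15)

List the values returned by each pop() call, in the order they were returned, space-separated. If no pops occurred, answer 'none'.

Answer: 21

Derivation:
push(21): heap contents = [21]
push(43): heap contents = [21, 43]
push(70): heap contents = [21, 43, 70]
push(84): heap contents = [21, 43, 70, 84]
push(45): heap contents = [21, 43, 45, 70, 84]
pop() → 21: heap contents = [43, 45, 70, 84]
push(30): heap contents = [30, 43, 45, 70, 84]
push(15): heap contents = [15, 30, 43, 45, 70, 84]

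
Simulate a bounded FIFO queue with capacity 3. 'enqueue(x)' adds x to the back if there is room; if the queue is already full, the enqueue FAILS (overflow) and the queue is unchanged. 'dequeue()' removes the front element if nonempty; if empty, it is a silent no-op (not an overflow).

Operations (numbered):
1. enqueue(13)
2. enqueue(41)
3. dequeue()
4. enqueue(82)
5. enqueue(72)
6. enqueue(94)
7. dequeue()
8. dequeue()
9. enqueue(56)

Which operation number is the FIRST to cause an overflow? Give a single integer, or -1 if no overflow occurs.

1. enqueue(13): size=1
2. enqueue(41): size=2
3. dequeue(): size=1
4. enqueue(82): size=2
5. enqueue(72): size=3
6. enqueue(94): size=3=cap → OVERFLOW (fail)
7. dequeue(): size=2
8. dequeue(): size=1
9. enqueue(56): size=2

Answer: 6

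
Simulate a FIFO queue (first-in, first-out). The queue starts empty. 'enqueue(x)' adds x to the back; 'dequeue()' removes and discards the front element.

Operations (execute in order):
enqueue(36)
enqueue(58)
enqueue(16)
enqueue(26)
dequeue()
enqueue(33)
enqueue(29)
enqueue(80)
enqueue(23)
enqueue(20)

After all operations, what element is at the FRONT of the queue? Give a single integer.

enqueue(36): queue = [36]
enqueue(58): queue = [36, 58]
enqueue(16): queue = [36, 58, 16]
enqueue(26): queue = [36, 58, 16, 26]
dequeue(): queue = [58, 16, 26]
enqueue(33): queue = [58, 16, 26, 33]
enqueue(29): queue = [58, 16, 26, 33, 29]
enqueue(80): queue = [58, 16, 26, 33, 29, 80]
enqueue(23): queue = [58, 16, 26, 33, 29, 80, 23]
enqueue(20): queue = [58, 16, 26, 33, 29, 80, 23, 20]

Answer: 58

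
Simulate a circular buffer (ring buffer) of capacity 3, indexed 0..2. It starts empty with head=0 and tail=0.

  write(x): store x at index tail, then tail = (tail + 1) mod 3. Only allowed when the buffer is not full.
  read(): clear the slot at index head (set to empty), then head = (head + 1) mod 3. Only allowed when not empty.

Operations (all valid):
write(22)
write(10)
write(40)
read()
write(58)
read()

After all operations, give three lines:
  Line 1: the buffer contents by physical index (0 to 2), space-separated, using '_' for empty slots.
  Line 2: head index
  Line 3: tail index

write(22): buf=[22 _ _], head=0, tail=1, size=1
write(10): buf=[22 10 _], head=0, tail=2, size=2
write(40): buf=[22 10 40], head=0, tail=0, size=3
read(): buf=[_ 10 40], head=1, tail=0, size=2
write(58): buf=[58 10 40], head=1, tail=1, size=3
read(): buf=[58 _ 40], head=2, tail=1, size=2

Answer: 58 _ 40
2
1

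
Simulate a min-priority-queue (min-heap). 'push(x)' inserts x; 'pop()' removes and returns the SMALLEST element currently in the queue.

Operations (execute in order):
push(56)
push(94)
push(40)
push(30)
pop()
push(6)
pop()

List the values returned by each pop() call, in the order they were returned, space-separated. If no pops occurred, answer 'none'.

push(56): heap contents = [56]
push(94): heap contents = [56, 94]
push(40): heap contents = [40, 56, 94]
push(30): heap contents = [30, 40, 56, 94]
pop() → 30: heap contents = [40, 56, 94]
push(6): heap contents = [6, 40, 56, 94]
pop() → 6: heap contents = [40, 56, 94]

Answer: 30 6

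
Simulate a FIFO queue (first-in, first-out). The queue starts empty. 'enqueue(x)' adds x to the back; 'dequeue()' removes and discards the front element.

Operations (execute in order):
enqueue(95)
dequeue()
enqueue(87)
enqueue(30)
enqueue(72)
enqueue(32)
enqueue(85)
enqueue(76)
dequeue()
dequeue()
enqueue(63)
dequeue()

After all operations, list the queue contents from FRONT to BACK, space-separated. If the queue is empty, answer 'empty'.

Answer: 32 85 76 63

Derivation:
enqueue(95): [95]
dequeue(): []
enqueue(87): [87]
enqueue(30): [87, 30]
enqueue(72): [87, 30, 72]
enqueue(32): [87, 30, 72, 32]
enqueue(85): [87, 30, 72, 32, 85]
enqueue(76): [87, 30, 72, 32, 85, 76]
dequeue(): [30, 72, 32, 85, 76]
dequeue(): [72, 32, 85, 76]
enqueue(63): [72, 32, 85, 76, 63]
dequeue(): [32, 85, 76, 63]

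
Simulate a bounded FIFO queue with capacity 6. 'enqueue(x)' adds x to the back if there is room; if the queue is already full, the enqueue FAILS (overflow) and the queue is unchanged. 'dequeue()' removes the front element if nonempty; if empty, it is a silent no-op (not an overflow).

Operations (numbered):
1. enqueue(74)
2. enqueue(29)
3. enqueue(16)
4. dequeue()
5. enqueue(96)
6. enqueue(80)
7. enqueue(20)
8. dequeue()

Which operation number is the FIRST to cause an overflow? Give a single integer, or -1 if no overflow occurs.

Answer: -1

Derivation:
1. enqueue(74): size=1
2. enqueue(29): size=2
3. enqueue(16): size=3
4. dequeue(): size=2
5. enqueue(96): size=3
6. enqueue(80): size=4
7. enqueue(20): size=5
8. dequeue(): size=4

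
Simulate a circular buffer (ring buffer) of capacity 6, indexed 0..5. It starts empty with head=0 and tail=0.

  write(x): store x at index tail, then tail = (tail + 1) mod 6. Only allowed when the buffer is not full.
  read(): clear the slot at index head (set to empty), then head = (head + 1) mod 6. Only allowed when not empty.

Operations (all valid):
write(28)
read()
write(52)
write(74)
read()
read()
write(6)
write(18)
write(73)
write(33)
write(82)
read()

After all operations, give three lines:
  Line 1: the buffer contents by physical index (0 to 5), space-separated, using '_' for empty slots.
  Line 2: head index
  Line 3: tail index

Answer: 33 82 _ _ 18 73
4
2

Derivation:
write(28): buf=[28 _ _ _ _ _], head=0, tail=1, size=1
read(): buf=[_ _ _ _ _ _], head=1, tail=1, size=0
write(52): buf=[_ 52 _ _ _ _], head=1, tail=2, size=1
write(74): buf=[_ 52 74 _ _ _], head=1, tail=3, size=2
read(): buf=[_ _ 74 _ _ _], head=2, tail=3, size=1
read(): buf=[_ _ _ _ _ _], head=3, tail=3, size=0
write(6): buf=[_ _ _ 6 _ _], head=3, tail=4, size=1
write(18): buf=[_ _ _ 6 18 _], head=3, tail=5, size=2
write(73): buf=[_ _ _ 6 18 73], head=3, tail=0, size=3
write(33): buf=[33 _ _ 6 18 73], head=3, tail=1, size=4
write(82): buf=[33 82 _ 6 18 73], head=3, tail=2, size=5
read(): buf=[33 82 _ _ 18 73], head=4, tail=2, size=4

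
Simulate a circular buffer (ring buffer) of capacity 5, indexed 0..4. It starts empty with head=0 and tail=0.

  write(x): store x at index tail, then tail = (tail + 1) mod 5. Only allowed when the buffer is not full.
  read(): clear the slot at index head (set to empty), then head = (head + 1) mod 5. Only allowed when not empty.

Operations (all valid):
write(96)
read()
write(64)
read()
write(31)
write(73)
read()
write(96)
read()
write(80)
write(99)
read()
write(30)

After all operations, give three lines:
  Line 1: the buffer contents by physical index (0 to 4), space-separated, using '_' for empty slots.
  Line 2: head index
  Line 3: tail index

write(96): buf=[96 _ _ _ _], head=0, tail=1, size=1
read(): buf=[_ _ _ _ _], head=1, tail=1, size=0
write(64): buf=[_ 64 _ _ _], head=1, tail=2, size=1
read(): buf=[_ _ _ _ _], head=2, tail=2, size=0
write(31): buf=[_ _ 31 _ _], head=2, tail=3, size=1
write(73): buf=[_ _ 31 73 _], head=2, tail=4, size=2
read(): buf=[_ _ _ 73 _], head=3, tail=4, size=1
write(96): buf=[_ _ _ 73 96], head=3, tail=0, size=2
read(): buf=[_ _ _ _ 96], head=4, tail=0, size=1
write(80): buf=[80 _ _ _ 96], head=4, tail=1, size=2
write(99): buf=[80 99 _ _ 96], head=4, tail=2, size=3
read(): buf=[80 99 _ _ _], head=0, tail=2, size=2
write(30): buf=[80 99 30 _ _], head=0, tail=3, size=3

Answer: 80 99 30 _ _
0
3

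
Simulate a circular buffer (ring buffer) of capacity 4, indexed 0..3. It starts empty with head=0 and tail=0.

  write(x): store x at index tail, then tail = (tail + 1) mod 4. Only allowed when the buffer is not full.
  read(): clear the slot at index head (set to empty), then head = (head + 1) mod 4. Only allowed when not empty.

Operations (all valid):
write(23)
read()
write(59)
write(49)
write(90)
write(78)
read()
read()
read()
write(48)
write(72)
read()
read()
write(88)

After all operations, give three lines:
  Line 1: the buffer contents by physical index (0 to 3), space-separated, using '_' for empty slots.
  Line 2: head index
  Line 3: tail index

Answer: _ _ 72 88
2
0

Derivation:
write(23): buf=[23 _ _ _], head=0, tail=1, size=1
read(): buf=[_ _ _ _], head=1, tail=1, size=0
write(59): buf=[_ 59 _ _], head=1, tail=2, size=1
write(49): buf=[_ 59 49 _], head=1, tail=3, size=2
write(90): buf=[_ 59 49 90], head=1, tail=0, size=3
write(78): buf=[78 59 49 90], head=1, tail=1, size=4
read(): buf=[78 _ 49 90], head=2, tail=1, size=3
read(): buf=[78 _ _ 90], head=3, tail=1, size=2
read(): buf=[78 _ _ _], head=0, tail=1, size=1
write(48): buf=[78 48 _ _], head=0, tail=2, size=2
write(72): buf=[78 48 72 _], head=0, tail=3, size=3
read(): buf=[_ 48 72 _], head=1, tail=3, size=2
read(): buf=[_ _ 72 _], head=2, tail=3, size=1
write(88): buf=[_ _ 72 88], head=2, tail=0, size=2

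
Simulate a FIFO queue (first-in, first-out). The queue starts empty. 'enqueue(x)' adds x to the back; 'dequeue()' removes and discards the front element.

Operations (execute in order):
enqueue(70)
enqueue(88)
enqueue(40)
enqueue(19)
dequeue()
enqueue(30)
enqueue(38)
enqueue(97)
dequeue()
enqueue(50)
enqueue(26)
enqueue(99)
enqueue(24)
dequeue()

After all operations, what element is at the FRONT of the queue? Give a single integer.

Answer: 19

Derivation:
enqueue(70): queue = [70]
enqueue(88): queue = [70, 88]
enqueue(40): queue = [70, 88, 40]
enqueue(19): queue = [70, 88, 40, 19]
dequeue(): queue = [88, 40, 19]
enqueue(30): queue = [88, 40, 19, 30]
enqueue(38): queue = [88, 40, 19, 30, 38]
enqueue(97): queue = [88, 40, 19, 30, 38, 97]
dequeue(): queue = [40, 19, 30, 38, 97]
enqueue(50): queue = [40, 19, 30, 38, 97, 50]
enqueue(26): queue = [40, 19, 30, 38, 97, 50, 26]
enqueue(99): queue = [40, 19, 30, 38, 97, 50, 26, 99]
enqueue(24): queue = [40, 19, 30, 38, 97, 50, 26, 99, 24]
dequeue(): queue = [19, 30, 38, 97, 50, 26, 99, 24]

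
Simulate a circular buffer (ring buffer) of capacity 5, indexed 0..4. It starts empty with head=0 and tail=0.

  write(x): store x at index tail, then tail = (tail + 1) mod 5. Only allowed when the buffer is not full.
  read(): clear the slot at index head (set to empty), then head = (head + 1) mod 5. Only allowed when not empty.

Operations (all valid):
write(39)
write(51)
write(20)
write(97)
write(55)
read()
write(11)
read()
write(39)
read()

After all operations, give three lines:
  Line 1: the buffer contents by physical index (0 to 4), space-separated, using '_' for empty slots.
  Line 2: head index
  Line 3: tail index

write(39): buf=[39 _ _ _ _], head=0, tail=1, size=1
write(51): buf=[39 51 _ _ _], head=0, tail=2, size=2
write(20): buf=[39 51 20 _ _], head=0, tail=3, size=3
write(97): buf=[39 51 20 97 _], head=0, tail=4, size=4
write(55): buf=[39 51 20 97 55], head=0, tail=0, size=5
read(): buf=[_ 51 20 97 55], head=1, tail=0, size=4
write(11): buf=[11 51 20 97 55], head=1, tail=1, size=5
read(): buf=[11 _ 20 97 55], head=2, tail=1, size=4
write(39): buf=[11 39 20 97 55], head=2, tail=2, size=5
read(): buf=[11 39 _ 97 55], head=3, tail=2, size=4

Answer: 11 39 _ 97 55
3
2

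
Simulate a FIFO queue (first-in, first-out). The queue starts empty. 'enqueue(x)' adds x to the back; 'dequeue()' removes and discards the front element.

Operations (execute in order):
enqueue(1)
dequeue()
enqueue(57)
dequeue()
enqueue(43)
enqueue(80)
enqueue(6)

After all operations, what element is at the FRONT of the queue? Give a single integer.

Answer: 43

Derivation:
enqueue(1): queue = [1]
dequeue(): queue = []
enqueue(57): queue = [57]
dequeue(): queue = []
enqueue(43): queue = [43]
enqueue(80): queue = [43, 80]
enqueue(6): queue = [43, 80, 6]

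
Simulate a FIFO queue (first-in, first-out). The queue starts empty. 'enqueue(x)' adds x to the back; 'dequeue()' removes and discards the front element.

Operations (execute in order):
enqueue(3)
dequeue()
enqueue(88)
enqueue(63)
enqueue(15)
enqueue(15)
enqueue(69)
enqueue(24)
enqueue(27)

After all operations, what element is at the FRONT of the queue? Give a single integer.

Answer: 88

Derivation:
enqueue(3): queue = [3]
dequeue(): queue = []
enqueue(88): queue = [88]
enqueue(63): queue = [88, 63]
enqueue(15): queue = [88, 63, 15]
enqueue(15): queue = [88, 63, 15, 15]
enqueue(69): queue = [88, 63, 15, 15, 69]
enqueue(24): queue = [88, 63, 15, 15, 69, 24]
enqueue(27): queue = [88, 63, 15, 15, 69, 24, 27]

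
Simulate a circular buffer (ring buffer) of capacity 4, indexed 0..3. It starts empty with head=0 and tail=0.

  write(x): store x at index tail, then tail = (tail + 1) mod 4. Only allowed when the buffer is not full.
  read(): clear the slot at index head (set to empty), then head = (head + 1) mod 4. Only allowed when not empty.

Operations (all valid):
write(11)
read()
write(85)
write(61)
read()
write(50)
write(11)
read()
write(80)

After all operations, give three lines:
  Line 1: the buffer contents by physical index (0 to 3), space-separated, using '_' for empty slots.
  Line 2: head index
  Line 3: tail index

Answer: 11 80 _ 50
3
2

Derivation:
write(11): buf=[11 _ _ _], head=0, tail=1, size=1
read(): buf=[_ _ _ _], head=1, tail=1, size=0
write(85): buf=[_ 85 _ _], head=1, tail=2, size=1
write(61): buf=[_ 85 61 _], head=1, tail=3, size=2
read(): buf=[_ _ 61 _], head=2, tail=3, size=1
write(50): buf=[_ _ 61 50], head=2, tail=0, size=2
write(11): buf=[11 _ 61 50], head=2, tail=1, size=3
read(): buf=[11 _ _ 50], head=3, tail=1, size=2
write(80): buf=[11 80 _ 50], head=3, tail=2, size=3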